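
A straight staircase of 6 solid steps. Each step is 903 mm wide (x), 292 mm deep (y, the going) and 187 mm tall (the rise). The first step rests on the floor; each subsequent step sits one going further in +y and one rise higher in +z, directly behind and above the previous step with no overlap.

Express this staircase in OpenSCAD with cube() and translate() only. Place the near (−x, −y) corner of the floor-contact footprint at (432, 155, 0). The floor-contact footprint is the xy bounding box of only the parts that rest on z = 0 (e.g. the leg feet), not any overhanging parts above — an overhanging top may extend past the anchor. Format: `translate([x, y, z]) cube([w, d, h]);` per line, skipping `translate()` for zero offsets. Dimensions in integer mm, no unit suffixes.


translate([432, 155, 0]) cube([903, 292, 187]);
translate([432, 447, 187]) cube([903, 292, 187]);
translate([432, 739, 374]) cube([903, 292, 187]);
translate([432, 1031, 561]) cube([903, 292, 187]);
translate([432, 1323, 748]) cube([903, 292, 187]);
translate([432, 1615, 935]) cube([903, 292, 187]);


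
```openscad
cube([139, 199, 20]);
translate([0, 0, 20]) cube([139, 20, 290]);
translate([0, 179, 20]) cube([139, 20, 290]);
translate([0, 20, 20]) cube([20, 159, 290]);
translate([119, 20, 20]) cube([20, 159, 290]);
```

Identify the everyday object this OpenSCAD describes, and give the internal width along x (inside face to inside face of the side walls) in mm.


An open box. The internal width is 99 mm.

A 139×199 base slab with four walls standing on it — an open box. The base is 139 mm wide and the walls are 20 mm thick, so the internal width is 139 − 2 × 20 = 99 mm.


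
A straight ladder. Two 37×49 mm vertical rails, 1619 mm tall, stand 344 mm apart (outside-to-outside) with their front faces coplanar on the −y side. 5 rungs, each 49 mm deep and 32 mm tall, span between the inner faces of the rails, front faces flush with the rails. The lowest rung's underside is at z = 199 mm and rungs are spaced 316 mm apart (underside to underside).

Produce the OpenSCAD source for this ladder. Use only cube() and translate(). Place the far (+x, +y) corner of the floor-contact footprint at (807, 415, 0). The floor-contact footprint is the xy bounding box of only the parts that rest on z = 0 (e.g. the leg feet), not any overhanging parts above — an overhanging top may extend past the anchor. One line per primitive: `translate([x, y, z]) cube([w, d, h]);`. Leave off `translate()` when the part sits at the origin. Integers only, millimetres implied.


translate([463, 366, 0]) cube([37, 49, 1619]);
translate([770, 366, 0]) cube([37, 49, 1619]);
translate([500, 366, 199]) cube([270, 49, 32]);
translate([500, 366, 515]) cube([270, 49, 32]);
translate([500, 366, 831]) cube([270, 49, 32]);
translate([500, 366, 1147]) cube([270, 49, 32]);
translate([500, 366, 1463]) cube([270, 49, 32]);


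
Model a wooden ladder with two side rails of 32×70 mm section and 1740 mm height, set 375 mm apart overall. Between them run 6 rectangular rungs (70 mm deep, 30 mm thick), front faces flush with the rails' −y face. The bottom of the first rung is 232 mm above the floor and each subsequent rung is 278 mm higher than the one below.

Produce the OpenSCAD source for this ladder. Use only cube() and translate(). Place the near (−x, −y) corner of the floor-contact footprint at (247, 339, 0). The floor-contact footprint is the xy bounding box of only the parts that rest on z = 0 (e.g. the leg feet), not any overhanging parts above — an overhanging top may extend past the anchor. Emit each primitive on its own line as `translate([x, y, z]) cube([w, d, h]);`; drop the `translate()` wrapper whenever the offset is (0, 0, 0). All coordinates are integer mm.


// rung span = 375 - 2*32 = 311
// rung[k] z = 232 + k*278
translate([247, 339, 0]) cube([32, 70, 1740]);
translate([590, 339, 0]) cube([32, 70, 1740]);
translate([279, 339, 232]) cube([311, 70, 30]);
translate([279, 339, 510]) cube([311, 70, 30]);
translate([279, 339, 788]) cube([311, 70, 30]);
translate([279, 339, 1066]) cube([311, 70, 30]);
translate([279, 339, 1344]) cube([311, 70, 30]);
translate([279, 339, 1622]) cube([311, 70, 30]);


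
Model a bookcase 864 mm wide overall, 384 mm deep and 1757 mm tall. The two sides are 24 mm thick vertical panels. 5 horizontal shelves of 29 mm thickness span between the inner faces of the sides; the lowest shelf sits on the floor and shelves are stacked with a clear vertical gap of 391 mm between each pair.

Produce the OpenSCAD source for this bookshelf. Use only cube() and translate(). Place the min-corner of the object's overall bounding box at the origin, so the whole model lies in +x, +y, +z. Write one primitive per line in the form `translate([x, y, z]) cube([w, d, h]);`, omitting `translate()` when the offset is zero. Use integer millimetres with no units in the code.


cube([24, 384, 1757]);
translate([840, 0, 0]) cube([24, 384, 1757]);
translate([24, 0, 0]) cube([816, 384, 29]);
translate([24, 0, 420]) cube([816, 384, 29]);
translate([24, 0, 840]) cube([816, 384, 29]);
translate([24, 0, 1260]) cube([816, 384, 29]);
translate([24, 0, 1680]) cube([816, 384, 29]);


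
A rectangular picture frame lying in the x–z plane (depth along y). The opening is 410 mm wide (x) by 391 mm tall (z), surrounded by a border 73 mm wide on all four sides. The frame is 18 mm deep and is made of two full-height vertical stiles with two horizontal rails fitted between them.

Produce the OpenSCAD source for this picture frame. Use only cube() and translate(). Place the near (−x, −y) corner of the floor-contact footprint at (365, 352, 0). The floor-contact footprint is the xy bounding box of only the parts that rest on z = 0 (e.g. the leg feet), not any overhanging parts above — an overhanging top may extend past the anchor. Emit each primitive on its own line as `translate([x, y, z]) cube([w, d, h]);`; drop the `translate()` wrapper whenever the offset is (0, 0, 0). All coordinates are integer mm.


translate([365, 352, 0]) cube([73, 18, 537]);
translate([848, 352, 0]) cube([73, 18, 537]);
translate([438, 352, 0]) cube([410, 18, 73]);
translate([438, 352, 464]) cube([410, 18, 73]);


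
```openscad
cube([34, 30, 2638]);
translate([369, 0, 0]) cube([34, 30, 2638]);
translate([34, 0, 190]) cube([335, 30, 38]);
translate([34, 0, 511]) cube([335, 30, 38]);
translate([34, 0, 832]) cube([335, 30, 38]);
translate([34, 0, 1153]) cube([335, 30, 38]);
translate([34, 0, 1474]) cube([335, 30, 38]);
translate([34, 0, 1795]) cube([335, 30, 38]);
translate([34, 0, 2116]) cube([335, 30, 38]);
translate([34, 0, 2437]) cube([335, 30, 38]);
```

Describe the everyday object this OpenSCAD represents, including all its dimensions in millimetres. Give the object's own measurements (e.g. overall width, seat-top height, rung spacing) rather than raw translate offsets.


A straight ladder. Two 34×30 mm vertical rails, 2638 mm tall, stand 403 mm apart (outside-to-outside) with their front faces coplanar on the −y side. 8 rungs, each 30 mm deep and 38 mm tall, span between the inner faces of the rails, front faces flush with the rails. The lowest rung's underside is at z = 190 mm and rungs are spaced 321 mm apart (underside to underside).


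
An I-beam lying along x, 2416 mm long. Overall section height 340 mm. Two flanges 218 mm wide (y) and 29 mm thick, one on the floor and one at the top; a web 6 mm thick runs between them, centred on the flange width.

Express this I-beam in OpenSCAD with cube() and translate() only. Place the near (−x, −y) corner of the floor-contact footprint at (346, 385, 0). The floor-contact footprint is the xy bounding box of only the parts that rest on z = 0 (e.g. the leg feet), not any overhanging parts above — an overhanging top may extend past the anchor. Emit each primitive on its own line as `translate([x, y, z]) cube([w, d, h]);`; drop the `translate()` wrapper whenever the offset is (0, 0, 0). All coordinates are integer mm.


translate([346, 385, 0]) cube([2416, 218, 29]);
translate([346, 491, 29]) cube([2416, 6, 282]);
translate([346, 385, 311]) cube([2416, 218, 29]);


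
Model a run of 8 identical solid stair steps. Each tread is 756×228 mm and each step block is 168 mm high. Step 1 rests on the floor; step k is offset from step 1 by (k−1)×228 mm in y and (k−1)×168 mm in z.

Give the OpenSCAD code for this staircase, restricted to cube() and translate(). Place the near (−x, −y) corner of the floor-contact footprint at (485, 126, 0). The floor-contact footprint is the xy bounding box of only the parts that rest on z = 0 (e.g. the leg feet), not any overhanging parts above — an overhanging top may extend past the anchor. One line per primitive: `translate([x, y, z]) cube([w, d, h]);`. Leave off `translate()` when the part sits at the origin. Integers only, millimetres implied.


translate([485, 126, 0]) cube([756, 228, 168]);
translate([485, 354, 168]) cube([756, 228, 168]);
translate([485, 582, 336]) cube([756, 228, 168]);
translate([485, 810, 504]) cube([756, 228, 168]);
translate([485, 1038, 672]) cube([756, 228, 168]);
translate([485, 1266, 840]) cube([756, 228, 168]);
translate([485, 1494, 1008]) cube([756, 228, 168]);
translate([485, 1722, 1176]) cube([756, 228, 168]);


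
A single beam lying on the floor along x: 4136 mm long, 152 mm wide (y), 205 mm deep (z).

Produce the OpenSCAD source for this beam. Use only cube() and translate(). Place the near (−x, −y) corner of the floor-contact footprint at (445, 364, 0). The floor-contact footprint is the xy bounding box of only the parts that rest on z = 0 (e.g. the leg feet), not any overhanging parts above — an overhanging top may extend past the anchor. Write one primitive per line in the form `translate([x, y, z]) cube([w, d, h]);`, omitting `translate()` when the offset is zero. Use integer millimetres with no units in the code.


translate([445, 364, 0]) cube([4136, 152, 205]);


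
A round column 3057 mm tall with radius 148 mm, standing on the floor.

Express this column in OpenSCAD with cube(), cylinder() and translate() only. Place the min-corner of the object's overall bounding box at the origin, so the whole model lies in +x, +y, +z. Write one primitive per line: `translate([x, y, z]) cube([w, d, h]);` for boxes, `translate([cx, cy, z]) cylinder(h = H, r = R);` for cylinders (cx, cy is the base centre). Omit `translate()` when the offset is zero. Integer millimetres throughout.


translate([148, 148, 0]) cylinder(h = 3057, r = 148);


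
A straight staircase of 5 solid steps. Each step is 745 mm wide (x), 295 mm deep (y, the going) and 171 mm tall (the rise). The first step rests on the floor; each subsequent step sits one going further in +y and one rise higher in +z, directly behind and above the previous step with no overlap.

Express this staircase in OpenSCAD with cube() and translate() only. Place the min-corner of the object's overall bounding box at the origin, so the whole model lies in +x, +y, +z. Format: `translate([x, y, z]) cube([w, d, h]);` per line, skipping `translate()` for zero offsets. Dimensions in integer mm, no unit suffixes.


cube([745, 295, 171]);
translate([0, 295, 171]) cube([745, 295, 171]);
translate([0, 590, 342]) cube([745, 295, 171]);
translate([0, 885, 513]) cube([745, 295, 171]);
translate([0, 1180, 684]) cube([745, 295, 171]);


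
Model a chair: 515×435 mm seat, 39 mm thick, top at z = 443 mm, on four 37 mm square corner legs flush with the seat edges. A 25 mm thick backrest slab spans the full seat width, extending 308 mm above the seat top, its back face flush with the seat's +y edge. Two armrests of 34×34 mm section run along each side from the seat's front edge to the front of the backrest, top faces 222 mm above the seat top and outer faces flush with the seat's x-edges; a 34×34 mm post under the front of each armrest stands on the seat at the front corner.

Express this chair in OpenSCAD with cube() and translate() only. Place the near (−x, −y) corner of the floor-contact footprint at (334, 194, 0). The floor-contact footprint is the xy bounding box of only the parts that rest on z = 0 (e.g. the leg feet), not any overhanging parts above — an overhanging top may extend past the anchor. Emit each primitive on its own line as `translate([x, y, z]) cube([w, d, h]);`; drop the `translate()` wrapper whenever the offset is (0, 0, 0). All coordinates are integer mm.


translate([334, 194, 404]) cube([515, 435, 39]);
translate([334, 194, 0]) cube([37, 37, 404]);
translate([812, 194, 0]) cube([37, 37, 404]);
translate([334, 592, 0]) cube([37, 37, 404]);
translate([812, 592, 0]) cube([37, 37, 404]);
translate([334, 604, 443]) cube([515, 25, 308]);
translate([334, 194, 631]) cube([34, 410, 34]);
translate([815, 194, 631]) cube([34, 410, 34]);
translate([334, 194, 443]) cube([34, 34, 188]);
translate([815, 194, 443]) cube([34, 34, 188]);


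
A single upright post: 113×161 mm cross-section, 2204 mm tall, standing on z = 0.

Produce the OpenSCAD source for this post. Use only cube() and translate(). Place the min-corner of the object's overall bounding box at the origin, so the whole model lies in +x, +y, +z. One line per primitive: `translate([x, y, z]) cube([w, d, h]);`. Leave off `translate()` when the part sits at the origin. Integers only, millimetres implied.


cube([113, 161, 2204]);


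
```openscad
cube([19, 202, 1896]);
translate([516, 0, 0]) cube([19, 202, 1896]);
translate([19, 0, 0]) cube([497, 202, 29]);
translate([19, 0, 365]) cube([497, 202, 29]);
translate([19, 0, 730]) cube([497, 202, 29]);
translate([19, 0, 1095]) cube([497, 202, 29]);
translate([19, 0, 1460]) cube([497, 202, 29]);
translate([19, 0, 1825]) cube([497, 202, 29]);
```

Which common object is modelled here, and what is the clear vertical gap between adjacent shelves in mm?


A bookshelf. The clear shelf gap is 336 mm.

Two tall side panels with 6 horizontal boards between them — a bookshelf. The first two shelf undersides are at z = 0 and z = 365; with shelf thickness 29, the clear gap is 365 − 0 − 29 = 336 mm.


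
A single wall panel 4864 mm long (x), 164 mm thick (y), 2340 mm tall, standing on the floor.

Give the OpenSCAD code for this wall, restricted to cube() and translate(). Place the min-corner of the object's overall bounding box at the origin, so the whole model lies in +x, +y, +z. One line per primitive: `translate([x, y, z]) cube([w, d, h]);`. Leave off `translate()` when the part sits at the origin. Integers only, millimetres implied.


cube([4864, 164, 2340]);


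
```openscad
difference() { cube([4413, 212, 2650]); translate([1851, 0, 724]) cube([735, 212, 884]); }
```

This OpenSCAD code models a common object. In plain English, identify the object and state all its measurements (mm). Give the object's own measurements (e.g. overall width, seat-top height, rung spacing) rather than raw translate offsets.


A wall 4413 mm long (x), 212 mm thick (y), 2650 mm tall, with a rectangular window opening cut through it. The opening is 735 mm wide and 884 mm tall; its sill is at z = 724 mm and its near (−x) edge is 1851 mm from the wall's −x end. The opening passes through the full wall thickness.


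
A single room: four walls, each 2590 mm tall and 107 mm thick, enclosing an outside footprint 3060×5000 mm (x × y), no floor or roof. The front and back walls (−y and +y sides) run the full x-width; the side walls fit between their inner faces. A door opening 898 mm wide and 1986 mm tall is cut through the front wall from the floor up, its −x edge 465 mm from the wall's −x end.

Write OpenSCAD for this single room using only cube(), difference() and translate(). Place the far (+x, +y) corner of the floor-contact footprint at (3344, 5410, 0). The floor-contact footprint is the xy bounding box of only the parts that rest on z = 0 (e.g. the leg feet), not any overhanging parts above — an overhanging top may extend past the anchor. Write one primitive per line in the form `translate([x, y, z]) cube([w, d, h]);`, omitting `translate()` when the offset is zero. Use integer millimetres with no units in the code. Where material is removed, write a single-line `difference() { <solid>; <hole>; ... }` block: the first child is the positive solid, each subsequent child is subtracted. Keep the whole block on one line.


difference() { translate([284, 410, 0]) cube([3060, 107, 2590]); translate([749, 410, 0]) cube([898, 107, 1986]); }
translate([284, 5303, 0]) cube([3060, 107, 2590]);
translate([284, 517, 0]) cube([107, 4786, 2590]);
translate([3237, 517, 0]) cube([107, 4786, 2590]);


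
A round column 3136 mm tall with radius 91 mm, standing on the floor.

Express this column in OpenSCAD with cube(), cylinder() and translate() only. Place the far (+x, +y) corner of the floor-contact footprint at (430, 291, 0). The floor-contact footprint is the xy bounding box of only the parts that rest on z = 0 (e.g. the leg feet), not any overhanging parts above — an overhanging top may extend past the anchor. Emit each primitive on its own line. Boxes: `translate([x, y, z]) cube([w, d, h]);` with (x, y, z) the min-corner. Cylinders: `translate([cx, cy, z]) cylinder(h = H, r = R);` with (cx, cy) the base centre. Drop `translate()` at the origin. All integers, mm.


translate([339, 200, 0]) cylinder(h = 3136, r = 91);


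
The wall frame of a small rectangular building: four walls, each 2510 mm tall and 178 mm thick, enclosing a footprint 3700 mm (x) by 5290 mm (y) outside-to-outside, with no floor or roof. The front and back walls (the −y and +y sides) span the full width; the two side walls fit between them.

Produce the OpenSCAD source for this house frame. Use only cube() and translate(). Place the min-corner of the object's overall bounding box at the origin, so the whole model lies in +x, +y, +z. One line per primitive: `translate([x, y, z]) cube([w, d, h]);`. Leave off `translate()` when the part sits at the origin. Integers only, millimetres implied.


cube([3700, 178, 2510]);
translate([0, 5112, 0]) cube([3700, 178, 2510]);
translate([0, 178, 0]) cube([178, 4934, 2510]);
translate([3522, 178, 0]) cube([178, 4934, 2510]);


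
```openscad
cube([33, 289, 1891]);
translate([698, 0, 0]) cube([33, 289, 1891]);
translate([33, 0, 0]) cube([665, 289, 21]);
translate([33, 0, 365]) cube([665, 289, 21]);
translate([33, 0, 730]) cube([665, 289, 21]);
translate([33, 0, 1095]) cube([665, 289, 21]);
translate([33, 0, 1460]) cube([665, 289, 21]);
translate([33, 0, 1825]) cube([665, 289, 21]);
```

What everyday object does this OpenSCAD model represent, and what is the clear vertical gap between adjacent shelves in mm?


A bookshelf. The clear shelf gap is 344 mm.

Two tall side panels with 6 horizontal boards between them — a bookshelf. The first two shelf undersides are at z = 0 and z = 365; with shelf thickness 21, the clear gap is 365 − 0 − 21 = 344 mm.


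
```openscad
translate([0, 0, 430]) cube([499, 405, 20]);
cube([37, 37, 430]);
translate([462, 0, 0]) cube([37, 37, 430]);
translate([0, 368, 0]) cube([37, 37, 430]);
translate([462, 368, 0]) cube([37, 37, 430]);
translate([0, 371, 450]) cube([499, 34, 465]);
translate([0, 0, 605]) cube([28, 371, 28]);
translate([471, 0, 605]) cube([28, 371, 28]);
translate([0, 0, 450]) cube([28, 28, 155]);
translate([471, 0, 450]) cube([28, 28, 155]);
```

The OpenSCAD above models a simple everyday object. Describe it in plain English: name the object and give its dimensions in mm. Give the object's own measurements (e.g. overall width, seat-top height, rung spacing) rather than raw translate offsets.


A chair. The seat is a 499×405×20 mm slab with its top at z = 450 mm, on four 37×37 mm corner legs (flush with the seat edges, standing on z = 0). A flat backrest 34 mm thick, 465 mm tall, spans the full seat width and rises from the seat top along its +y edge, rear face flush with the rear of the seat. Two armrests of 28×28 mm section run along each side from the seat's front edge to the front of the backrest, top faces 183 mm above the seat top and outer faces flush with the seat's x-edges; a 28×28 mm post under the front of each armrest stands on the seat at the front corner.


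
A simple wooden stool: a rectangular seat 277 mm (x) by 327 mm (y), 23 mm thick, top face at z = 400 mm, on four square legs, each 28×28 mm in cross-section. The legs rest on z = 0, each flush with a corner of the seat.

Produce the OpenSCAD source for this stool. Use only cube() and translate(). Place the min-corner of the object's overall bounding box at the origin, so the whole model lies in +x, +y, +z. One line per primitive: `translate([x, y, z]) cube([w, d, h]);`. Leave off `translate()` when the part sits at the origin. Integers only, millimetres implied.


translate([0, 0, 377]) cube([277, 327, 23]);
cube([28, 28, 377]);
translate([249, 0, 0]) cube([28, 28, 377]);
translate([0, 299, 0]) cube([28, 28, 377]);
translate([249, 299, 0]) cube([28, 28, 377]);


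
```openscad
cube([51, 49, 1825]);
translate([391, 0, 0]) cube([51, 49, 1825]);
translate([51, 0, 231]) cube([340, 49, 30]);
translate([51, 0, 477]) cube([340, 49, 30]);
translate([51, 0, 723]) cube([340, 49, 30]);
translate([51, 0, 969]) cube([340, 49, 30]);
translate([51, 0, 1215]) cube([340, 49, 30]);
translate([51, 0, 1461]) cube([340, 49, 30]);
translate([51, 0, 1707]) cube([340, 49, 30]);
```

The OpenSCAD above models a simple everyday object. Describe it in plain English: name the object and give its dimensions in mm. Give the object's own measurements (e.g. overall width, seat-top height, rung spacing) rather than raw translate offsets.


A straight ladder. Two 51×49 mm vertical rails, 1825 mm tall, stand 442 mm apart (outside-to-outside) with their front faces coplanar on the −y side. 7 rungs, each 49 mm deep and 30 mm tall, span between the inner faces of the rails, front faces flush with the rails. The lowest rung's underside is at z = 231 mm and rungs are spaced 246 mm apart (underside to underside).


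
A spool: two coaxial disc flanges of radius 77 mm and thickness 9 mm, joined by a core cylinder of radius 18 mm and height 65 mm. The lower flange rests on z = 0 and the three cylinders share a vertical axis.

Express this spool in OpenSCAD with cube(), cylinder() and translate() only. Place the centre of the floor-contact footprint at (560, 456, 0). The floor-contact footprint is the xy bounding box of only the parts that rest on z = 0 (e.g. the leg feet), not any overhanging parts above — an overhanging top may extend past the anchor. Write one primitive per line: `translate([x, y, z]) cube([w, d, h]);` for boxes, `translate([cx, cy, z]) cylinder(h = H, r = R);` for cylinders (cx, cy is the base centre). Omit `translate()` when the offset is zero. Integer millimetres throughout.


translate([560, 456, 0]) cylinder(h = 9, r = 77);
translate([560, 456, 9]) cylinder(h = 65, r = 18);
translate([560, 456, 74]) cylinder(h = 9, r = 77);


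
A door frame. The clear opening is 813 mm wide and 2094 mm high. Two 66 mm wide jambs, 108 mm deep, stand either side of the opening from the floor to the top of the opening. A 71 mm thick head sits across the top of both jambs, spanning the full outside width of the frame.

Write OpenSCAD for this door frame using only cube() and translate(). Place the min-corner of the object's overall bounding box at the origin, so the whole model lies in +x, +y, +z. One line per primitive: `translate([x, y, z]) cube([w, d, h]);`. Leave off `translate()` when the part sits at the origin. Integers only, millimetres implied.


cube([66, 108, 2094]);
translate([879, 0, 0]) cube([66, 108, 2094]);
translate([0, 0, 2094]) cube([945, 108, 71]);


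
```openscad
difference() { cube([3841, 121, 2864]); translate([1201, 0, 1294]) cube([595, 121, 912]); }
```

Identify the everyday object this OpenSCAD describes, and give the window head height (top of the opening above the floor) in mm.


A wall with a window opening. The window head height is 2206 mm.

A wall with a rectangular opening subtracted — a window. Sill at z = 1294, opening 912 mm tall, so the head is at 1294 + 912 = 2206 mm.


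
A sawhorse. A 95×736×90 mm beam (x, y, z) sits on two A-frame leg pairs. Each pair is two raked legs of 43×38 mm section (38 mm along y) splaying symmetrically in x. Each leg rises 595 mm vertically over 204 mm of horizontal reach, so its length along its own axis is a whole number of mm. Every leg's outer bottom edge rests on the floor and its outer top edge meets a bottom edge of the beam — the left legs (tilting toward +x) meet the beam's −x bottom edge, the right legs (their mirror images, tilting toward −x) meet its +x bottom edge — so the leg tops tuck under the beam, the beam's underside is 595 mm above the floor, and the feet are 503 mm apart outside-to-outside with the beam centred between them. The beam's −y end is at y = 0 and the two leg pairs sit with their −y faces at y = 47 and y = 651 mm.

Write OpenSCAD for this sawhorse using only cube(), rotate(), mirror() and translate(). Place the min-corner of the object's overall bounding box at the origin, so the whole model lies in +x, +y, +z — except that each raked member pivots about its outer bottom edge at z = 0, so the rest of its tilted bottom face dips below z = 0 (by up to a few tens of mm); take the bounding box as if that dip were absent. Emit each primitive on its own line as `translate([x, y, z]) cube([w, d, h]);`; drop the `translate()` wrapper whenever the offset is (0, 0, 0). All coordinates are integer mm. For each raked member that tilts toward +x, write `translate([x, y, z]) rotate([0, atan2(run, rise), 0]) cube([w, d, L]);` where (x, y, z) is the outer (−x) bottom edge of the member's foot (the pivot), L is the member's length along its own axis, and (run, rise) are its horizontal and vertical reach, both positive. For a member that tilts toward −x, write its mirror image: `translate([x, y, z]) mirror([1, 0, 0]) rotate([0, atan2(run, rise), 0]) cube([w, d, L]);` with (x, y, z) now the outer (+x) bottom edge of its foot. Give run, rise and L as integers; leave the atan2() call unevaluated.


translate([204, 0, 595]) cube([95, 736, 90]);
translate([0, 47, 0]) rotate([0, atan2(204, 595), 0]) cube([43, 38, 629]);
translate([503, 47, 0]) mirror([1, 0, 0]) rotate([0, atan2(204, 595), 0]) cube([43, 38, 629]);
translate([0, 651, 0]) rotate([0, atan2(204, 595), 0]) cube([43, 38, 629]);
translate([503, 651, 0]) mirror([1, 0, 0]) rotate([0, atan2(204, 595), 0]) cube([43, 38, 629]);


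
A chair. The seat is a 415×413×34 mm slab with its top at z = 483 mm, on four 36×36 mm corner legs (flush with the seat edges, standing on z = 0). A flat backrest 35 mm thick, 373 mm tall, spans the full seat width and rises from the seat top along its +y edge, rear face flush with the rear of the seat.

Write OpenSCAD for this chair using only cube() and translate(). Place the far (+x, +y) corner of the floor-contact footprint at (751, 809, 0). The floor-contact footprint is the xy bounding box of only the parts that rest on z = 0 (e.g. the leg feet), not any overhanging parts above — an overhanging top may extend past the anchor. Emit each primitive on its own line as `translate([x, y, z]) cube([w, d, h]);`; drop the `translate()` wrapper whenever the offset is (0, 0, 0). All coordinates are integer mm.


translate([336, 396, 449]) cube([415, 413, 34]);
translate([336, 396, 0]) cube([36, 36, 449]);
translate([715, 396, 0]) cube([36, 36, 449]);
translate([336, 773, 0]) cube([36, 36, 449]);
translate([715, 773, 0]) cube([36, 36, 449]);
translate([336, 774, 483]) cube([415, 35, 373]);


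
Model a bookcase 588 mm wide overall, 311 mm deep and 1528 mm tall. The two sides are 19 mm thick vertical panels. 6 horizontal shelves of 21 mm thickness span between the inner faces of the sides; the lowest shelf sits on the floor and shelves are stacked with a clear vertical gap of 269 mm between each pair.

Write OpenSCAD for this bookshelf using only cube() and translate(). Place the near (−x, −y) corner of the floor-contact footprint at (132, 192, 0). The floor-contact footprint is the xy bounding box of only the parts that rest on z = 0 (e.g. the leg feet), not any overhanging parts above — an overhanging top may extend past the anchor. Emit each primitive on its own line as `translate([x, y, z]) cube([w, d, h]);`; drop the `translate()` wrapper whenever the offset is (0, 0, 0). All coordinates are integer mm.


translate([132, 192, 0]) cube([19, 311, 1528]);
translate([701, 192, 0]) cube([19, 311, 1528]);
translate([151, 192, 0]) cube([550, 311, 21]);
translate([151, 192, 290]) cube([550, 311, 21]);
translate([151, 192, 580]) cube([550, 311, 21]);
translate([151, 192, 870]) cube([550, 311, 21]);
translate([151, 192, 1160]) cube([550, 311, 21]);
translate([151, 192, 1450]) cube([550, 311, 21]);


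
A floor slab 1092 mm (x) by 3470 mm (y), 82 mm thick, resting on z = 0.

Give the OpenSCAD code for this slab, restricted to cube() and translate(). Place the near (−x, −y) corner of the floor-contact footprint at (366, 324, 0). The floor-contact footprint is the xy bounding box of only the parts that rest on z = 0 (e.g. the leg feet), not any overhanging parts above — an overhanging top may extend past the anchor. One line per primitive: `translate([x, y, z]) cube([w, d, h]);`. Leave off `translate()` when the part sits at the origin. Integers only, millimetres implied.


translate([366, 324, 0]) cube([1092, 3470, 82]);


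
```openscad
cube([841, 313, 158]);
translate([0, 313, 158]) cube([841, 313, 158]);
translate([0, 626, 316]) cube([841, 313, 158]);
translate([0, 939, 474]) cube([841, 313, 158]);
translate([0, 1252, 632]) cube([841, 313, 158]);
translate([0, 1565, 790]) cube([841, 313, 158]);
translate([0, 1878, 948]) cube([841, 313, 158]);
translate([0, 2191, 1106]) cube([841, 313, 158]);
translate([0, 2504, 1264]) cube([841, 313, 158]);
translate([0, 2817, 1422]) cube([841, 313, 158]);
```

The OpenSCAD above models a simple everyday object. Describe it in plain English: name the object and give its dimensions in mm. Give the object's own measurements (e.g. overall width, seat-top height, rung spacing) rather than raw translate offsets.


A straight staircase of 10 solid steps. Each step is 841 mm wide (x), 313 mm deep (y, the going) and 158 mm tall (the rise). The first step rests on the floor; each subsequent step sits one going further in +y and one rise higher in +z, directly behind and above the previous step with no overlap.


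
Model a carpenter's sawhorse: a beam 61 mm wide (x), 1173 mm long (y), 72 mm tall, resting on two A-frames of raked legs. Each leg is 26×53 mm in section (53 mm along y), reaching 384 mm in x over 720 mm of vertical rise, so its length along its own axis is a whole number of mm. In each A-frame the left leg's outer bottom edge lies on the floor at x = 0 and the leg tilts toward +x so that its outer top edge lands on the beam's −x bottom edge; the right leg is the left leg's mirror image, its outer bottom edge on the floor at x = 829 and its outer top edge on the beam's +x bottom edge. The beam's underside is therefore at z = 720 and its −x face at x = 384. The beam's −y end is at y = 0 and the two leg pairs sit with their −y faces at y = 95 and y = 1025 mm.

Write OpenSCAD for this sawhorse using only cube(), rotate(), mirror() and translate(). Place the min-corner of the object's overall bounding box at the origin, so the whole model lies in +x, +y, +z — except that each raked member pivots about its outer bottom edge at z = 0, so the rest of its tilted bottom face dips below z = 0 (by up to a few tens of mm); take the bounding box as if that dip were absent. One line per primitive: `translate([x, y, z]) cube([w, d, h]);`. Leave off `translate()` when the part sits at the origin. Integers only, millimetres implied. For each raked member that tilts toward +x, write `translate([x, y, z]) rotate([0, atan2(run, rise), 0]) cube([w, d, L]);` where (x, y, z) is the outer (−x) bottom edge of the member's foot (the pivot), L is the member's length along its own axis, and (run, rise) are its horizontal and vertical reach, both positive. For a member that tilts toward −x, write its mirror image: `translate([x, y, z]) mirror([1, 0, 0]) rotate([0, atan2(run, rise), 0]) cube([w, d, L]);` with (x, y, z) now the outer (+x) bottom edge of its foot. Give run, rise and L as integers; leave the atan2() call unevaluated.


translate([384, 0, 720]) cube([61, 1173, 72]);
translate([0, 95, 0]) rotate([0, atan2(384, 720), 0]) cube([26, 53, 816]);
translate([829, 95, 0]) mirror([1, 0, 0]) rotate([0, atan2(384, 720), 0]) cube([26, 53, 816]);
translate([0, 1025, 0]) rotate([0, atan2(384, 720), 0]) cube([26, 53, 816]);
translate([829, 1025, 0]) mirror([1, 0, 0]) rotate([0, atan2(384, 720), 0]) cube([26, 53, 816]);


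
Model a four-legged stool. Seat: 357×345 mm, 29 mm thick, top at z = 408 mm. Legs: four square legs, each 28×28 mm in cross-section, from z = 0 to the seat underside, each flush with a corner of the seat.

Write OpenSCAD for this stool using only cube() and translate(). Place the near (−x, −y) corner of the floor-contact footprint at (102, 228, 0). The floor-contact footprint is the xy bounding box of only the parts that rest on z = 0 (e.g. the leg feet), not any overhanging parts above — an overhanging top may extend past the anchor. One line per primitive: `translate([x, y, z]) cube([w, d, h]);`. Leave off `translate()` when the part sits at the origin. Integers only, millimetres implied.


// leg_h = 408 - 29 = 379
translate([102, 228, 379]) cube([357, 345, 29]);
translate([102, 228, 0]) cube([28, 28, 379]);
translate([431, 228, 0]) cube([28, 28, 379]);
translate([102, 545, 0]) cube([28, 28, 379]);
translate([431, 545, 0]) cube([28, 28, 379]);


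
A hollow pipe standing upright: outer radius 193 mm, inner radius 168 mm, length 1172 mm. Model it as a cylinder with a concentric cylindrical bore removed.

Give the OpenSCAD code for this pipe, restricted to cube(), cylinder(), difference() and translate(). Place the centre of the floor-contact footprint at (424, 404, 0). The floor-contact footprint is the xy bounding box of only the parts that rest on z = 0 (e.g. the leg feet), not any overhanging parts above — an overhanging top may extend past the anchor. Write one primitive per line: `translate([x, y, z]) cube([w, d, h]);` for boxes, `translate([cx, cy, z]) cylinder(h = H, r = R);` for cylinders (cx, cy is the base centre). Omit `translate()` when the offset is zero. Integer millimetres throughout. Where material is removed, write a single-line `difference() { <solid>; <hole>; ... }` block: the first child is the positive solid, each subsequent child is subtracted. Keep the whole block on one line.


difference() { translate([424, 404, 0]) cylinder(h = 1172, r = 193); translate([424, 404, 0]) cylinder(h = 1172, r = 168); }


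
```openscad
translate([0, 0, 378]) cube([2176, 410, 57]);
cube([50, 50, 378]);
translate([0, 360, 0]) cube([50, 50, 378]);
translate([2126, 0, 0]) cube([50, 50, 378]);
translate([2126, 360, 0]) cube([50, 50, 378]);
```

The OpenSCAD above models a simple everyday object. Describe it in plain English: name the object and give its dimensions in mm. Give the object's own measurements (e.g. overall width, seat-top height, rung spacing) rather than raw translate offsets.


A long wooden bench with a 2176 mm (x) × 410 mm (y) seat, 57 mm thick, its top surface 435 mm above the floor. Four 50 mm square legs at the seat corners, flush with the edges, run from z = 0 to the seat underside.


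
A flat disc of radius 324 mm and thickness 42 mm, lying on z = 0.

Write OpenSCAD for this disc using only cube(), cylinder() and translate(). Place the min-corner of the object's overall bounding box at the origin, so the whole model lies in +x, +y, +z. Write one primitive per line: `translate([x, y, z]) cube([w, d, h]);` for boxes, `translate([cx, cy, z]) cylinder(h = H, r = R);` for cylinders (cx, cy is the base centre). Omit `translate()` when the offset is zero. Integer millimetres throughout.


translate([324, 324, 0]) cylinder(h = 42, r = 324);


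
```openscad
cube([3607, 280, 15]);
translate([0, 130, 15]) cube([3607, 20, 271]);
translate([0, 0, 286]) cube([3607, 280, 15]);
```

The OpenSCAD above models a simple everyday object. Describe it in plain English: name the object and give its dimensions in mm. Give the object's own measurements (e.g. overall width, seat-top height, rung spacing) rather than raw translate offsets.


An I-beam lying along x, 3607 mm long. Overall section height 301 mm. Two flanges 280 mm wide (y) and 15 mm thick, one on the floor and one at the top; a web 20 mm thick runs between them, centred on the flange width.


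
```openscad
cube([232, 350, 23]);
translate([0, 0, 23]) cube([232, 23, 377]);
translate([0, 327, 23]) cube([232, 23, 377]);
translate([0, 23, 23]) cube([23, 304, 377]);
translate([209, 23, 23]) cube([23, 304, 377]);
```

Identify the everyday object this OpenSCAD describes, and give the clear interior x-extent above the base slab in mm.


An open box. The internal width is 186 mm.

A 232×350 base slab with four walls standing on it — an open box. The base is 232 mm wide and the walls are 23 mm thick, so the internal width is 232 − 2 × 23 = 186 mm.


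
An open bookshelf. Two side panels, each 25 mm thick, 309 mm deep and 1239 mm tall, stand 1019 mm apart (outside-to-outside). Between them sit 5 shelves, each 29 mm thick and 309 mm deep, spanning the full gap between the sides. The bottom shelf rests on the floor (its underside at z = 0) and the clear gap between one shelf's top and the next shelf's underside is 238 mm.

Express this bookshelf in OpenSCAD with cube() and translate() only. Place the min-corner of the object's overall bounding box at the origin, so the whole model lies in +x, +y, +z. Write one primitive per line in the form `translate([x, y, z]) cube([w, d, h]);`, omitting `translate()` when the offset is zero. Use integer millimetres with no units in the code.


cube([25, 309, 1239]);
translate([994, 0, 0]) cube([25, 309, 1239]);
translate([25, 0, 0]) cube([969, 309, 29]);
translate([25, 0, 267]) cube([969, 309, 29]);
translate([25, 0, 534]) cube([969, 309, 29]);
translate([25, 0, 801]) cube([969, 309, 29]);
translate([25, 0, 1068]) cube([969, 309, 29]);


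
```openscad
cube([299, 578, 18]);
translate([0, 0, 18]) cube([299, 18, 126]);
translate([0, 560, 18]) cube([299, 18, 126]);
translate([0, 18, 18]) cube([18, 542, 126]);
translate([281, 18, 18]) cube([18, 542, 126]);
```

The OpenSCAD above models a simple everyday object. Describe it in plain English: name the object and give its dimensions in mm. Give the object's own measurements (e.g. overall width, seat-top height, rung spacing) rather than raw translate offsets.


An open-topped rectangular box: outside dimensions 299×578×144 mm, with a uniform wall and base thickness of 18 mm. The base is a full 299×578 slab on the floor; four walls sit on top of the base. The front and back walls (the −y and +y sides) span the full width; the two side walls fit between them.


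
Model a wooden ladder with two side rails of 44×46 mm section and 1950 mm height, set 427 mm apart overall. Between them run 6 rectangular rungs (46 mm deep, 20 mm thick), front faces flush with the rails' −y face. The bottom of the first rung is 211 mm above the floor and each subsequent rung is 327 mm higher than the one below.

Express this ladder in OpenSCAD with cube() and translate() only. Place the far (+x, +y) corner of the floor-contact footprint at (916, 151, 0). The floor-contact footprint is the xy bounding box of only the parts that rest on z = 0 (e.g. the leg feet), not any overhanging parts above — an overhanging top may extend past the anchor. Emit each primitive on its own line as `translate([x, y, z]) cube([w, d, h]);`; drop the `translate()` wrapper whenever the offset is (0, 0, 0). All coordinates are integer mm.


translate([489, 105, 0]) cube([44, 46, 1950]);
translate([872, 105, 0]) cube([44, 46, 1950]);
translate([533, 105, 211]) cube([339, 46, 20]);
translate([533, 105, 538]) cube([339, 46, 20]);
translate([533, 105, 865]) cube([339, 46, 20]);
translate([533, 105, 1192]) cube([339, 46, 20]);
translate([533, 105, 1519]) cube([339, 46, 20]);
translate([533, 105, 1846]) cube([339, 46, 20]);
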